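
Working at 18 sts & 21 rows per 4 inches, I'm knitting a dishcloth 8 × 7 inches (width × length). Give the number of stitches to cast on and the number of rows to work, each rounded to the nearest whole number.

Cast on 36 stitches and work 37 rows.

Stitch gauge = 18/4 = 4.5 sts/in; 8 × 4.5 = 36.00 → 36 sts.
Row gauge = 21/4 = 5.25 rows/in; 7 × 5.25 = 36.75 → 37 rows.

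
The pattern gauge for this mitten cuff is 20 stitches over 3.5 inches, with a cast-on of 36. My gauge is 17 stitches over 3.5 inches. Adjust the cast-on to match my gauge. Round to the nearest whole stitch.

31 stitches.

Scale factor = 17 / 20 = 0.850.
36 × 17 / 20 = 30.60 sts.
→ 31 sts.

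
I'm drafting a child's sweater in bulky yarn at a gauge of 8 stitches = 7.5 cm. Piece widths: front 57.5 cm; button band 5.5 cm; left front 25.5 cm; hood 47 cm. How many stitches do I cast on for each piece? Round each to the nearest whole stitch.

front 61; button band 6; left front 27; hood 50.

Rate = 8/7.5 = 1.067 sts per cm.
front: 57.5 × 1.067 = 61.33 → 61.
button band: 5.5 × 1.067 = 5.87 → 6.
left front: 25.5 × 1.067 = 27.20 → 27.
hood: 47 × 1.067 = 50.13 → 50.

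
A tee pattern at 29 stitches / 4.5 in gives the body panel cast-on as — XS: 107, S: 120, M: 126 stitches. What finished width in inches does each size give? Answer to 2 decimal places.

29/4.5 = 6.444 sts per in.
XS: 107 / 6.444 = 16.603 → 16.60 in.
S: 120 / 6.444 = 18.621 → 18.62 in.
M: 126 / 6.444 = 19.552 → 19.55 in.

XS 16.60 inches; S 18.62 inches; M 19.55 inches.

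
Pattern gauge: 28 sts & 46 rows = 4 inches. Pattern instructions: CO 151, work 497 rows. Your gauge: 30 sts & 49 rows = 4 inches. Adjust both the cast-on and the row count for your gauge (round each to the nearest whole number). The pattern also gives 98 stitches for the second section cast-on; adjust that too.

Stitches: 151 × 30/28 = 161.79 → 162.
Rows: 497 × 49/46 = 529.41 → 529.
second section cast-on: 98 × 30/28 = 105.00 → 105.

Cast on 162 stitches; work 529 rows; second section cast-on 105 stitches.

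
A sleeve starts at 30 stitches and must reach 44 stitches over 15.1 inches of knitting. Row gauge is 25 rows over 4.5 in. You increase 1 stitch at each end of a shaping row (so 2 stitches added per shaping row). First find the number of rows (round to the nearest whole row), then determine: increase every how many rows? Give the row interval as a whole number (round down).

Increase every 12th row.

Rows = 15.1 × 5.556 = 83.9 → 84 rows.
Stitches to add: 14 → 7 shaping rows (at 2 st each).
84 / 7 = 12.00 → every 12 rows.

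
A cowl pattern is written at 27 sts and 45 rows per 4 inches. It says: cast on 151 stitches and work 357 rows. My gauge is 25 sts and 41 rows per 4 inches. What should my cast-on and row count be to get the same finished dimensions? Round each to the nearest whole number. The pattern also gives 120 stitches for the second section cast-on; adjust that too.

Cast on 140 stitches; work 325 rows; second section cast-on 111 stitches.

Stitches: 151 × 25/27 = 139.81 → 140.
Rows: 357 × 41/45 = 325.27 → 325.
second section cast-on: 120 × 25/27 = 111.11 → 111.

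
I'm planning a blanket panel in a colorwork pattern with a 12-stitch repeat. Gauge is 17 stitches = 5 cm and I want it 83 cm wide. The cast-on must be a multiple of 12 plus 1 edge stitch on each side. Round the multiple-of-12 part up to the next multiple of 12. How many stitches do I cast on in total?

CO 290 sts.

17 / 5 = 3.4 sts per cm.
83 × 3.4 = 282.20 sts.
Less 2 edge sts → 280.20 for the repeat.
Next multiple of 12: 288.
Add back 2 edge sts → 290.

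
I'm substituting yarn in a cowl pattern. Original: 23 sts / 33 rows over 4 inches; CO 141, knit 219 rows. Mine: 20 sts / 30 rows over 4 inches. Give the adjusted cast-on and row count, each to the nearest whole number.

Stitches: 141 × 20/23 = 122.61 → 123.
Rows: 219 × 30/33 = 199.09 → 199.

Cast on 123 stitches; work 199 rows.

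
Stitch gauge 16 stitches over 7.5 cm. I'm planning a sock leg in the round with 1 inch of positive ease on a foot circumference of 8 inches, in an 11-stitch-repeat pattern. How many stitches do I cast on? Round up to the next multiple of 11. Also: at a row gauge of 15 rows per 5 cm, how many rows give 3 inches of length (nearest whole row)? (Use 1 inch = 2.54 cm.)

Cast on 55 stitches; work 23 rows.

Finished = 8 + 1 = 9 inches.
9 inches × 2.54 = 22.86 cm.
16/7.5 = 2.133 sts per cm; 22.86 × 2.133 = 48.77 sts.
Next multiple of 11 → 55.
3 inches = 7.62 cm; × 3 = 22.86 → 23 rows.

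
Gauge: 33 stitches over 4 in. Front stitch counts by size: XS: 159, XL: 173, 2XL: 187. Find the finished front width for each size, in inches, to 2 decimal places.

33/4 = 8.25 sts per in.
XS: 159 / 8.25 = 19.273 → 19.27 in.
XL: 173 / 8.25 = 20.970 → 20.97 in.
2XL: 187 / 8.25 = 22.667 → 22.67 in.

XS 19.27 inches; XL 20.97 inches; 2XL 22.67 inches.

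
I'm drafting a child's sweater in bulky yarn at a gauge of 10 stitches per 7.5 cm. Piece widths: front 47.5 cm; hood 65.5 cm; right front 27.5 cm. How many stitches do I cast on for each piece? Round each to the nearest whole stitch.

Rate = 10/7.5 = 1.333 sts per cm.
front: 47.5 × 1.333 = 63.33 → 63.
hood: 65.5 × 1.333 = 87.33 → 87.
right front: 27.5 × 1.333 = 36.67 → 37.

front 63; hood 87; right front 37.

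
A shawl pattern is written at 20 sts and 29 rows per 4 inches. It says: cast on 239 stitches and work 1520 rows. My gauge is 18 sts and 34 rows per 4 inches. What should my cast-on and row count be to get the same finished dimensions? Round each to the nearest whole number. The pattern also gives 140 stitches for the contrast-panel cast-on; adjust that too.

Cast on 215 stitches; work 1782 rows; contrast-panel cast-on 126 stitches.

Stitches: 239 × 18/20 = 215.10 → 215.
Rows: 1520 × 34/29 = 1782.07 → 1782.
contrast-panel cast-on: 140 × 18/20 = 126.00 → 126.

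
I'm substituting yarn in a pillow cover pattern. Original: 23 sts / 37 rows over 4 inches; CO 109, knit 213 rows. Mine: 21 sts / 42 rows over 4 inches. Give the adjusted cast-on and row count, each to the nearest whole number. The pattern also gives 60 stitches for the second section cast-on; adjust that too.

Cast on 100 stitches; work 242 rows; second section cast-on 55 stitches.

Stitches: 109 × 21/23 = 99.52 → 100.
Rows: 213 × 42/37 = 241.78 → 242.
second section cast-on: 60 × 21/23 = 54.78 → 55.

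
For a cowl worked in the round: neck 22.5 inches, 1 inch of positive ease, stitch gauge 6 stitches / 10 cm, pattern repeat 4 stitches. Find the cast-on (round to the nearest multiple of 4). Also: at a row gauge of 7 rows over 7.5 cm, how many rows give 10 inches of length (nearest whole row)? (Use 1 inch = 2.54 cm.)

Cast on 36 stitches; work 24 rows.

Finished = 22.5 + 1 = 23.5 inches.
23.5 inches × 2.54 = 59.69 cm.
6/10 = 0.6 sts per cm; 59.69 × 0.6 = 35.81 sts.
Nearest multiple of 4 → 36.
10 inches = 25.40 cm; × 0.933 = 23.71 → 24 rows.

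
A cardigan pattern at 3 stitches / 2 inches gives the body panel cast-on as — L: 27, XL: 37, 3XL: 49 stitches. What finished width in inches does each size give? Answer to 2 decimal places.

3/2 = 1.5 sts per in.
L: 27 / 1.5 = 18.000 → 18.00 in.
XL: 37 / 1.5 = 24.667 → 24.67 in.
3XL: 49 / 1.5 = 32.667 → 32.67 in.

L 18.00 inches; XL 24.67 inches; 3XL 32.67 inches.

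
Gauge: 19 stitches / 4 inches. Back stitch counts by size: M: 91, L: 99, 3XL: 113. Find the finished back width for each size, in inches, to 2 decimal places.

19/4 = 4.75 sts per in.
M: 91 / 4.75 = 19.158 → 19.16 in.
L: 99 / 4.75 = 20.842 → 20.84 in.
3XL: 113 / 4.75 = 23.789 → 23.79 in.

M 19.16 inches; L 20.84 inches; 3XL 23.79 inches.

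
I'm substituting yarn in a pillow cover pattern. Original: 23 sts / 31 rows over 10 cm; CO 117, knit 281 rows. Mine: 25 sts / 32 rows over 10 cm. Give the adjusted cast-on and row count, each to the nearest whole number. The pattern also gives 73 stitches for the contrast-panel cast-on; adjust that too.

Cast on 127 stitches; work 290 rows; contrast-panel cast-on 79 stitches.

Stitches: 117 × 25/23 = 127.17 → 127.
Rows: 281 × 32/31 = 290.06 → 290.
contrast-panel cast-on: 73 × 25/23 = 79.35 → 79.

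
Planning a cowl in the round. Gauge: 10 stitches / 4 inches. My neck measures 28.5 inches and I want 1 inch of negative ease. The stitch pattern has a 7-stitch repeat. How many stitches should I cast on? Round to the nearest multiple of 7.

Cast on 70 stitches.

Finished = 28.5 − 1 = 27.5 inches.
10 / 4 = 2.5 sts/in.
27.5 × 2.5 = 68.75 sts.
Nearest multiple of 7: 70.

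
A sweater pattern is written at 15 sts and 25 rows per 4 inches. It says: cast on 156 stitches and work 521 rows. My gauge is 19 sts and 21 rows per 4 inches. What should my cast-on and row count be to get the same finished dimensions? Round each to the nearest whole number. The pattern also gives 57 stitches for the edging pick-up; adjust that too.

Stitches: 156 × 19/15 = 197.60 → 198.
Rows: 521 × 21/25 = 437.64 → 438.
edging pick-up: 57 × 19/15 = 72.20 → 72.

Cast on 198 stitches; work 438 rows; edging pick-up 72 stitches.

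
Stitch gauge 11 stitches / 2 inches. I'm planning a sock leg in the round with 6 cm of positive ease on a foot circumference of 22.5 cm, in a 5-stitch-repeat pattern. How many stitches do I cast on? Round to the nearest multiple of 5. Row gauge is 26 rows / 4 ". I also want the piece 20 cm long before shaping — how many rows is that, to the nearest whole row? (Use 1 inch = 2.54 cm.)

Finished = 22.5 + 6 = 28.5 cm.
28.5 cm × 1/2.54 = 11.22 inches.
11/2 = 5.5 sts per in; 11.22 × 5.5 = 61.71 sts.
Nearest multiple of 5 → 60.
20 cm = 7.87 inches; × 6.5 = 51.18 → 51 rows.

Cast on 60 stitches; work 51 rows.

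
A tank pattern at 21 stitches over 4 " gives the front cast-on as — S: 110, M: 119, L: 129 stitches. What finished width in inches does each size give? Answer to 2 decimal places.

S 20.95 inches; M 22.67 inches; L 24.57 inches.

21/4 = 5.25 sts per in.
S: 110 / 5.25 = 20.952 → 20.95 in.
M: 119 / 5.25 = 22.667 → 22.67 in.
L: 129 / 5.25 = 24.571 → 24.57 in.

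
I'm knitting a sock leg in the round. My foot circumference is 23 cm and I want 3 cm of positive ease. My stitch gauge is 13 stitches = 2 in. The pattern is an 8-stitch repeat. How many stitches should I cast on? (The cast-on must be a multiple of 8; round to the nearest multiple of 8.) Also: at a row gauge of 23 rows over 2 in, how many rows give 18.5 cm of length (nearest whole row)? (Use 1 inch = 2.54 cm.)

Finished = 23 + 3 = 26 cm.
26 cm × 1/2.54 = 10.24 inches.
13/2 = 6.5 sts per in; 10.24 × 6.5 = 66.54 sts.
Nearest multiple of 8 → 64.
18.5 cm = 7.28 inches; × 11.5 = 83.76 → 84 rows.

Cast on 64 stitches; work 84 rows.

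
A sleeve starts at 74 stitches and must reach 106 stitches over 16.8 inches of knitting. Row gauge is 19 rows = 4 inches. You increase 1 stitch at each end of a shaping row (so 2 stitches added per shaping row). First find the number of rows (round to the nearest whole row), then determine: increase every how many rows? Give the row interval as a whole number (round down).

Rows = 16.8 × 4.75 = 79.8 → 80 rows.
Stitches to add: 32 → 16 shaping rows (at 2 st each).
80 / 16 = 5.00 → every 5 rows.

Increase every 5th row.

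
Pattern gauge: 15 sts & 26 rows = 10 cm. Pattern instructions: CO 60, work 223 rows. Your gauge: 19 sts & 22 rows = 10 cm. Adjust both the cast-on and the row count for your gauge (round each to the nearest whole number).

Stitches: 60 × 19/15 = 76.00 → 76.
Rows: 223 × 22/26 = 188.69 → 189.

Cast on 76 stitches; work 189 rows.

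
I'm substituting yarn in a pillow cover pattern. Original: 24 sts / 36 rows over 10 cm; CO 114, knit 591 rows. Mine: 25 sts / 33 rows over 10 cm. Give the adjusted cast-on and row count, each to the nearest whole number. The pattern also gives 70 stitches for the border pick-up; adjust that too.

Cast on 119 stitches; work 542 rows; border pick-up 73 stitches.

Stitches: 114 × 25/24 = 118.75 → 119.
Rows: 591 × 33/36 = 541.75 → 542.
border pick-up: 70 × 25/24 = 72.92 → 73.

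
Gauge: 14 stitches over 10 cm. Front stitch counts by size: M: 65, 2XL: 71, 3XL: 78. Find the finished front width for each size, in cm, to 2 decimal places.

14/10 = 1.4 sts per cm.
M: 65 / 1.4 = 46.429 → 46.43 cm.
2XL: 71 / 1.4 = 50.714 → 50.71 cm.
3XL: 78 / 1.4 = 55.714 → 55.71 cm.

M 46.43 cm; 2XL 50.71 cm; 3XL 55.71 cm.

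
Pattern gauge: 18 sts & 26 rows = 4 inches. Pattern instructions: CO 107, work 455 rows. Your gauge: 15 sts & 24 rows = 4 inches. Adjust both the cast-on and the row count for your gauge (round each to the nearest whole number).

Cast on 89 stitches; work 420 rows.

Stitches: 107 × 15/18 = 89.17 → 89.
Rows: 455 × 24/26 = 420.00 → 420.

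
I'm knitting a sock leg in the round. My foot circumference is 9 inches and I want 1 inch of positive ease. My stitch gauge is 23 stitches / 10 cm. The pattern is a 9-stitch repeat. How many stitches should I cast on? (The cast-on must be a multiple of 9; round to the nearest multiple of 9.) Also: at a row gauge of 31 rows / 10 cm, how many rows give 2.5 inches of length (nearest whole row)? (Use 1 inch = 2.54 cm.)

Cast on 54 stitches; work 20 rows.

Finished = 9 + 1 = 10 inches.
10 inches × 2.54 = 25.40 cm.
23/10 = 2.3 sts per cm; 25.40 × 2.3 = 58.42 sts.
Nearest multiple of 9 → 54.
2.5 inches = 6.35 cm; × 3.1 = 19.68 → 20 rows.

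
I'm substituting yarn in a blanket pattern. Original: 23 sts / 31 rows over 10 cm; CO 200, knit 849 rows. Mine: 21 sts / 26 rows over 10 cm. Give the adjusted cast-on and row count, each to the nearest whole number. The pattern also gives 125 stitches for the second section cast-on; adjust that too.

Stitches: 200 × 21/23 = 182.61 → 183.
Rows: 849 × 26/31 = 712.06 → 712.
second section cast-on: 125 × 21/23 = 114.13 → 114.

Cast on 183 stitches; work 712 rows; second section cast-on 114 stitches.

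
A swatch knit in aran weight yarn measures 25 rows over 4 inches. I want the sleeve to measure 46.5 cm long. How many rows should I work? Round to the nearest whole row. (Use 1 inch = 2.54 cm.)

46.5 cm = 18.31 in.
25 rows / 4 in = 6.25 rows per inch.
18.31 × 6.25 = 114.42 rows.
Round to nearest → 114.

Knit 114 rows.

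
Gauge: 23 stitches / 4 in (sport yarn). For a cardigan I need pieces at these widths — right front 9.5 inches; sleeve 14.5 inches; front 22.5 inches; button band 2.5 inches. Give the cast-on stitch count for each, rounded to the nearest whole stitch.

right front 55; sleeve 83; front 129; button band 14.

Rate = 23/4 = 5.75 sts per in.
right front: 9.5 × 5.75 = 54.62 → 55.
sleeve: 14.5 × 5.75 = 83.38 → 83.
front: 22.5 × 5.75 = 129.38 → 129.
button band: 2.5 × 5.75 = 14.38 → 14.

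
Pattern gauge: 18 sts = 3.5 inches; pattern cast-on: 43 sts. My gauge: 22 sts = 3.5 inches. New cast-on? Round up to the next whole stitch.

53 stitches.

Scale factor = 22 / 18 = 1.222.
43 × 22 / 18 = 52.56 sts.
→ 53 sts.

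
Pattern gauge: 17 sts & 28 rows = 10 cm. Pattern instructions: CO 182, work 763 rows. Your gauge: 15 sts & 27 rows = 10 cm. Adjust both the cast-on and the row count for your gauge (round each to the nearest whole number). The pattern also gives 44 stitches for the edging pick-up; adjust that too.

Stitches: 182 × 15/17 = 160.59 → 161.
Rows: 763 × 27/28 = 735.75 → 736.
edging pick-up: 44 × 15/17 = 38.82 → 39.

Cast on 161 stitches; work 736 rows; edging pick-up 39 stitches.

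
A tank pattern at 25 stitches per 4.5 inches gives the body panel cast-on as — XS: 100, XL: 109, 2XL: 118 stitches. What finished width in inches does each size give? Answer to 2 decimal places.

25/4.5 = 5.556 sts per in.
XS: 100 / 5.556 = 18.000 → 18.00 in.
XL: 109 / 5.556 = 19.620 → 19.62 in.
2XL: 118 / 5.556 = 21.240 → 21.24 in.

XS 18.00 inches; XL 19.62 inches; 2XL 21.24 inches.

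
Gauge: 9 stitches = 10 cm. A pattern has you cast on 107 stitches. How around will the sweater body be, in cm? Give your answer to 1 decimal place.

118.9 cm.

9 stitches / 10 cm = 0.9 stitches per cm.
107 / 0.9 = 118.89 cm.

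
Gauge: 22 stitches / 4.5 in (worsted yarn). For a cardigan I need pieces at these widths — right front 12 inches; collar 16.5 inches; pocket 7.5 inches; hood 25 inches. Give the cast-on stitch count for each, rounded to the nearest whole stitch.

right front 59; collar 81; pocket 37; hood 122.

Rate = 22/4.5 = 4.889 sts per in.
right front: 12 × 4.889 = 58.67 → 59.
collar: 16.5 × 4.889 = 80.67 → 81.
pocket: 7.5 × 4.889 = 36.67 → 37.
hood: 25 × 4.889 = 122.22 → 122.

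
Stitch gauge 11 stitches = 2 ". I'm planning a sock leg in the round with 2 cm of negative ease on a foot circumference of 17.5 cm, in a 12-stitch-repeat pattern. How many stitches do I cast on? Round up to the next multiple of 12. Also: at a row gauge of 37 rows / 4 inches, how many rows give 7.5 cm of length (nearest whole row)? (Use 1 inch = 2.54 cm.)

Cast on 36 stitches; work 27 rows.

Finished = 17.5 − 2 = 15.5 cm.
15.5 cm × 1/2.54 = 6.10 inches.
11/2 = 5.5 sts per in; 6.10 × 5.5 = 33.56 sts.
Next multiple of 12 → 36.
7.5 cm = 2.95 inches; × 9.25 = 27.31 → 27 rows.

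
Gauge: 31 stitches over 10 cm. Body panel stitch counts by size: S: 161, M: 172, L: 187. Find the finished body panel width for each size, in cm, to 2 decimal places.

S 51.94 cm; M 55.48 cm; L 60.32 cm.

31/10 = 3.1 sts per cm.
S: 161 / 3.1 = 51.935 → 51.94 cm.
M: 172 / 3.1 = 55.484 → 55.48 cm.
L: 187 / 3.1 = 60.323 → 60.32 cm.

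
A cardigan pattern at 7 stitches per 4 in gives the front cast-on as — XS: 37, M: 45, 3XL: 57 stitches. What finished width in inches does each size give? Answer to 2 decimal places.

7/4 = 1.75 sts per in.
XS: 37 / 1.75 = 21.143 → 21.14 in.
M: 45 / 1.75 = 25.714 → 25.71 in.
3XL: 57 / 1.75 = 32.571 → 32.57 in.

XS 21.14 inches; M 25.71 inches; 3XL 32.57 inches.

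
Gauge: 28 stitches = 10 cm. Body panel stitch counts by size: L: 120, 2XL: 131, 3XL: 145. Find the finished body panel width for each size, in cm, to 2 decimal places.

L 42.86 cm; 2XL 46.79 cm; 3XL 51.79 cm.

28/10 = 2.8 sts per cm.
L: 120 / 2.8 = 42.857 → 42.86 cm.
2XL: 131 / 2.8 = 46.786 → 46.79 cm.
3XL: 145 / 2.8 = 51.786 → 51.79 cm.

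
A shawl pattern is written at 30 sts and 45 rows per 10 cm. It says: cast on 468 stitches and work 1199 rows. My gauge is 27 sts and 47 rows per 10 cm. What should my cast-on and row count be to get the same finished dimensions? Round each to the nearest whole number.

Cast on 421 stitches; work 1252 rows.

Stitches: 468 × 27/30 = 421.20 → 421.
Rows: 1199 × 47/45 = 1252.29 → 1252.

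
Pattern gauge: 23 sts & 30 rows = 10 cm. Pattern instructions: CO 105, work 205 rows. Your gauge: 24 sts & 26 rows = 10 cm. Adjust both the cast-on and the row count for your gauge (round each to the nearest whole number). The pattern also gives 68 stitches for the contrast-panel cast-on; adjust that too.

Stitches: 105 × 24/23 = 109.57 → 110.
Rows: 205 × 26/30 = 177.67 → 178.
contrast-panel cast-on: 68 × 24/23 = 70.96 → 71.

Cast on 110 stitches; work 178 rows; contrast-panel cast-on 71 stitches.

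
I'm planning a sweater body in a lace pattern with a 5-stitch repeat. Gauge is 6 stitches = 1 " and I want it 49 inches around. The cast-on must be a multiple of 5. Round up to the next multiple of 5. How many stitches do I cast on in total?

295 stitches.

6 / 1 = 6 sts per inch.
49 × 6 = 294.00 sts.
Next multiple of 5: 295.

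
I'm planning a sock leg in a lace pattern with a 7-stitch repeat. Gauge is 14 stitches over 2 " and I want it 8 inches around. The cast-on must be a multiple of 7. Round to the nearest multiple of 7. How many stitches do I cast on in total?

Cast on 56 stitches.

14 / 2 = 7 sts per inch.
8 × 7 = 56.00 sts.
Nearest multiple of 7: 56.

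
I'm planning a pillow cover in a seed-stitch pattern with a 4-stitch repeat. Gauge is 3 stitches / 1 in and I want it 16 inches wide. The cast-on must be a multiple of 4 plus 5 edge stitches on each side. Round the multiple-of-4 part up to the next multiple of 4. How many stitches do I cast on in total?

3 / 1 = 3 sts per inch.
16 × 3 = 48.00 sts.
Less 10 edge sts → 38.00 for the repeat.
Next multiple of 4: 40.
Add back 10 edge sts → 50.

CO 50 sts.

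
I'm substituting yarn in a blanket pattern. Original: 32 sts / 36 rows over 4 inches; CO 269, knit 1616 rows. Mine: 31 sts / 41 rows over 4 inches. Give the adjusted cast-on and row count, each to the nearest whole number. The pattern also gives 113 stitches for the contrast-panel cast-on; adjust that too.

Stitches: 269 × 31/32 = 260.59 → 261.
Rows: 1616 × 41/36 = 1840.44 → 1840.
contrast-panel cast-on: 113 × 31/32 = 109.47 → 109.

Cast on 261 stitches; work 1840 rows; contrast-panel cast-on 109 stitches.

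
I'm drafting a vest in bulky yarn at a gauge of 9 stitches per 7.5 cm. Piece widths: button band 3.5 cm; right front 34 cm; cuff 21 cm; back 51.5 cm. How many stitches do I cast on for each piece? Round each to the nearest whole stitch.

button band 4; right front 41; cuff 25; back 62.

Rate = 9/7.5 = 1.2 sts per cm.
button band: 3.5 × 1.2 = 4.20 → 4.
right front: 34 × 1.2 = 40.80 → 41.
cuff: 21 × 1.2 = 25.20 → 25.
back: 51.5 × 1.2 = 61.80 → 62.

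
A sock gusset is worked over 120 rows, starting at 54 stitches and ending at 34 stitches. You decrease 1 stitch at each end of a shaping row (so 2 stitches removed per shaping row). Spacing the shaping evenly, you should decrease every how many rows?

Decrease every 12th row.

Stitches to remove: |34 − 54| = 20.
Shaping rows needed: 20 / 2 = 10.
120 rows / 10 = every 12 rows.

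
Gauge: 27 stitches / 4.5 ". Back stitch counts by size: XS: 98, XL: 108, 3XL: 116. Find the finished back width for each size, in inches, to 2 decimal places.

27/4.5 = 6 sts per in.
XS: 98 / 6 = 16.333 → 16.33 in.
XL: 108 / 6 = 18.000 → 18.00 in.
3XL: 116 / 6 = 19.333 → 19.33 in.

XS 16.33 inches; XL 18.00 inches; 3XL 19.33 inches.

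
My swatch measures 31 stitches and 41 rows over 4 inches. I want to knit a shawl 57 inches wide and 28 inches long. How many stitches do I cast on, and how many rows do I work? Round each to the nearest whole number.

Cast on 442 stitches and work 287 rows.

Stitch gauge = 31/4 = 7.75 sts/in; 57 × 7.75 = 441.75 → 442 sts.
Row gauge = 41/4 = 10.25 rows/in; 28 × 10.25 = 287.00 → 287 rows.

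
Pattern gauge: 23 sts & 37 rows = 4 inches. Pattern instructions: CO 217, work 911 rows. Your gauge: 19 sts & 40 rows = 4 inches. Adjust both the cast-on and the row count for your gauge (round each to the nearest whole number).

Stitches: 217 × 19/23 = 179.26 → 179.
Rows: 911 × 40/37 = 984.86 → 985.

Cast on 179 stitches; work 985 rows.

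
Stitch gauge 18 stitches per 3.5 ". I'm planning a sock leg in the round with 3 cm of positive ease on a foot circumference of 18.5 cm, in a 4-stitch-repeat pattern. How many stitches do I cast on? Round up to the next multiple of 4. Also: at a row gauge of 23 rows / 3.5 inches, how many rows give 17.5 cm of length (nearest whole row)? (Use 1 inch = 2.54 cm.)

Finished = 18.5 + 3 = 21.5 cm.
21.5 cm × 1/2.54 = 8.46 inches.
18/3.5 = 5.143 sts per in; 8.46 × 5.143 = 43.53 sts.
Next multiple of 4 → 44.
17.5 cm = 6.89 inches; × 6.571 = 45.28 → 45 rows.

Cast on 44 stitches; work 45 rows.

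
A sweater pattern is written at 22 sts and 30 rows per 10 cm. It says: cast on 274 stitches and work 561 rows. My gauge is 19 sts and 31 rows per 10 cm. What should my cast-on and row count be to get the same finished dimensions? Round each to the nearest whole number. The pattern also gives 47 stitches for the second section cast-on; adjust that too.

Stitches: 274 × 19/22 = 236.64 → 237.
Rows: 561 × 31/30 = 579.70 → 580.
second section cast-on: 47 × 19/22 = 40.59 → 41.

Cast on 237 stitches; work 580 rows; second section cast-on 41 stitches.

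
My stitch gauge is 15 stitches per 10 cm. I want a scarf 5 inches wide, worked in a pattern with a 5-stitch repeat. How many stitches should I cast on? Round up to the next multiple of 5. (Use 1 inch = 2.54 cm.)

5 in = 5 × 2.54 = 12.70 cm.
15 / 10 = 1.5 sts/cm.
12.70 × 1.5 = 19.05 sts.
→ 20.

20 stitches.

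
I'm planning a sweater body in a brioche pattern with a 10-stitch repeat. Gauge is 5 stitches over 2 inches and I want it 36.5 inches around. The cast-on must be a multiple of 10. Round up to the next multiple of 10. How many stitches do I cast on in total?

5 / 2 = 2.5 sts per inch.
36.5 × 2.5 = 91.25 sts.
Next multiple of 10: 100.

Cast on 100 stitches.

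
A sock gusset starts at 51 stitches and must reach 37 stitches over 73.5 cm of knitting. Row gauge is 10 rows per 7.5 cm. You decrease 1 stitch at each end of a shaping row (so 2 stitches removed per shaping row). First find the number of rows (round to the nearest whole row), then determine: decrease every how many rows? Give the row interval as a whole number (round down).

Rows = 73.5 × 1.333 = 98.0 → 98 rows.
Stitches to remove: 14 → 7 shaping rows (at 2 st each).
98 / 7 = 14.00 → every 14 rows.

Decrease every 14th row.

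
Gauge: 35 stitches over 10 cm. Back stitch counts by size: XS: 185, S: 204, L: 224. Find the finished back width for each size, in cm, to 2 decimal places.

XS 52.86 cm; S 58.29 cm; L 64.00 cm.

35/10 = 3.5 sts per cm.
XS: 185 / 3.5 = 52.857 → 52.86 cm.
S: 204 / 3.5 = 58.286 → 58.29 cm.
L: 224 / 3.5 = 64.000 → 64.00 cm.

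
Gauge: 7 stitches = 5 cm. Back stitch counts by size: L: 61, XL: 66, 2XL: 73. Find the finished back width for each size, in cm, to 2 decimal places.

7/5 = 1.4 sts per cm.
L: 61 / 1.4 = 43.571 → 43.57 cm.
XL: 66 / 1.4 = 47.143 → 47.14 cm.
2XL: 73 / 1.4 = 52.143 → 52.14 cm.

L 43.57 cm; XL 47.14 cm; 2XL 52.14 cm.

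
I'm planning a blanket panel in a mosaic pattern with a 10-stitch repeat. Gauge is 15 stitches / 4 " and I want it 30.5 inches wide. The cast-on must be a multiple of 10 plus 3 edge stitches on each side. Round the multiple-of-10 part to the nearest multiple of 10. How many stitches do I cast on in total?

15 / 4 = 3.75 sts per inch.
30.5 × 3.75 = 114.38 sts.
Less 6 edge sts → 108.38 for the repeat.
Nearest multiple of 10: 110.
Add back 6 edge sts → 116.

116 stitches.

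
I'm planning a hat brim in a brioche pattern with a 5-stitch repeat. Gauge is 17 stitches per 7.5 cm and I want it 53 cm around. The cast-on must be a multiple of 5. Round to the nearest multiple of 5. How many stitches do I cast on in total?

17 / 7.5 = 2.267 sts per cm.
53 × 2.267 = 120.13 sts.
Nearest multiple of 5: 120.

120 stitches.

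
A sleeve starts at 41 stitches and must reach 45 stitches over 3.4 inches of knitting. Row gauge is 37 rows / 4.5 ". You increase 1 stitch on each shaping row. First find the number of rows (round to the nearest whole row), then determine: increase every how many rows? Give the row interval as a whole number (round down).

Rows = 3.4 × 8.222 = 28.0 → 28 rows.
Stitches to add: 4 → 4 shaping rows (at 1 st each).
28 / 4 = 7.00 → every 7 rows.

Increase every 7th row.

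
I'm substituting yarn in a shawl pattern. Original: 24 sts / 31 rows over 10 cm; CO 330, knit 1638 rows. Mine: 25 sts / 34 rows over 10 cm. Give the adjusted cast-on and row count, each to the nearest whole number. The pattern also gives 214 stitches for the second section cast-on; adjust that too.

Stitches: 330 × 25/24 = 343.75 → 344.
Rows: 1638 × 34/31 = 1796.52 → 1797.
second section cast-on: 214 × 25/24 = 222.92 → 223.

Cast on 344 stitches; work 1797 rows; second section cast-on 223 stitches.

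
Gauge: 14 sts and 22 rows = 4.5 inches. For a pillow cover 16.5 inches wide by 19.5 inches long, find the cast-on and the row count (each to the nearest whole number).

Cast on 51 stitches and work 95 rows.

Stitch gauge = 14/4.5 = 3.111 sts/in; 16.5 × 3.111 = 51.33 → 51 sts.
Row gauge = 22/4.5 = 4.889 rows/in; 19.5 × 4.889 = 95.33 → 95 rows.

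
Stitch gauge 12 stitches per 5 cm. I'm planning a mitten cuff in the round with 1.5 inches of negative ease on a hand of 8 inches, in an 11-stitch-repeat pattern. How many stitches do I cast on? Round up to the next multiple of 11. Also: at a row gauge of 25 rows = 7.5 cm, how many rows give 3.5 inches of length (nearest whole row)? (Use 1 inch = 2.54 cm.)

Cast on 44 stitches; work 30 rows.

Finished = 8 − 1.5 = 6.5 inches.
6.5 inches × 2.54 = 16.51 cm.
12/5 = 2.4 sts per cm; 16.51 × 2.4 = 39.62 sts.
Next multiple of 11 → 44.
3.5 inches = 8.89 cm; × 3.333 = 29.63 → 30 rows.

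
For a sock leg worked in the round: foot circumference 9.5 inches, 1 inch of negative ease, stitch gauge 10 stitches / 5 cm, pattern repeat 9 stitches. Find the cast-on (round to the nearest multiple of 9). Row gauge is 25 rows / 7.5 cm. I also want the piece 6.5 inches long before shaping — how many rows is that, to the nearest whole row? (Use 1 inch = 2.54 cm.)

Cast on 45 stitches; work 55 rows.

Finished = 9.5 − 1 = 8.5 inches.
8.5 inches × 2.54 = 21.59 cm.
10/5 = 2 sts per cm; 21.59 × 2 = 43.18 sts.
Nearest multiple of 9 → 45.
6.5 inches = 16.51 cm; × 3.333 = 55.03 → 55 rows.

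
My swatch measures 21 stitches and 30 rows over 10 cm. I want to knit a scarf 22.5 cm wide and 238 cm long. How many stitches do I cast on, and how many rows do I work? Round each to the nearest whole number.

Stitch gauge = 21/10 = 2.1 sts/cm; 22.5 × 2.1 = 47.25 → 47 sts.
Row gauge = 30/10 = 3 rows/cm; 238 × 3 = 714.00 → 714 rows.

Cast on 47 stitches and work 714 rows.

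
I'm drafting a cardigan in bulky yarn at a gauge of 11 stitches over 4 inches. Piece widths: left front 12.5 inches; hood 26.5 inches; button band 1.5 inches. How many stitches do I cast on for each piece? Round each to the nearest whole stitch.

left front 34; hood 73; button band 4.

Rate = 11/4 = 2.75 sts per in.
left front: 12.5 × 2.75 = 34.38 → 34.
hood: 26.5 × 2.75 = 72.88 → 73.
button band: 1.5 × 2.75 = 4.12 → 4.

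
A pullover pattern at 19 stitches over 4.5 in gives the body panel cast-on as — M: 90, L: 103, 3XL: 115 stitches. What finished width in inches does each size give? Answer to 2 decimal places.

19/4.5 = 4.222 sts per in.
M: 90 / 4.222 = 21.316 → 21.32 in.
L: 103 / 4.222 = 24.395 → 24.39 in.
3XL: 115 / 4.222 = 27.237 → 27.24 in.

M 21.32 inches; L 24.39 inches; 3XL 27.24 inches.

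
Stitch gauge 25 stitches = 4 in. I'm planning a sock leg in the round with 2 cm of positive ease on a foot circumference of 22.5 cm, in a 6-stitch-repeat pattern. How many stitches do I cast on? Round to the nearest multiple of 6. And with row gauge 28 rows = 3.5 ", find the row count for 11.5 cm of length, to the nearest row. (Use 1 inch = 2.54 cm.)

Cast on 60 stitches; work 36 rows.

Finished = 22.5 + 2 = 24.5 cm.
24.5 cm × 1/2.54 = 9.65 inches.
25/4 = 6.25 sts per in; 9.65 × 6.25 = 60.29 sts.
Nearest multiple of 6 → 60.
11.5 cm = 4.53 inches; × 8 = 36.22 → 36 rows.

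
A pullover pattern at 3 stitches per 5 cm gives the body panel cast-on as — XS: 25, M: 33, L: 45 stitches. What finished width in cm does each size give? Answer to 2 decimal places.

3/5 = 0.6 sts per cm.
XS: 25 / 0.6 = 41.667 → 41.67 cm.
M: 33 / 0.6 = 55.000 → 55.00 cm.
L: 45 / 0.6 = 75.000 → 75.00 cm.

XS 41.67 cm; M 55.00 cm; L 75.00 cm.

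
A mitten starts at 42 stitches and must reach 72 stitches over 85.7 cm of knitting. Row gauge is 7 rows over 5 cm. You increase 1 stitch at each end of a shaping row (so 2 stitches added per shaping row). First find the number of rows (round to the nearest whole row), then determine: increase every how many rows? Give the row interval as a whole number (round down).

Rows = 85.7 × 1.4 = 120.0 → 120 rows.
Stitches to add: 30 → 15 shaping rows (at 2 st each).
120 / 15 = 8.00 → every 8 rows.

Increase every 8th row.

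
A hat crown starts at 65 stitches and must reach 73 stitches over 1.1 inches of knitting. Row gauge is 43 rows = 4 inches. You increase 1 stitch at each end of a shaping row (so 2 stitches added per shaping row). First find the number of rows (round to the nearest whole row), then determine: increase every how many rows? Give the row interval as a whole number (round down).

Rows = 1.1 × 10.75 = 11.8 → 12 rows.
Stitches to add: 8 → 4 shaping rows (at 2 st each).
12 / 4 = 3.00 → every 3 rows.

Increase every 3rd row.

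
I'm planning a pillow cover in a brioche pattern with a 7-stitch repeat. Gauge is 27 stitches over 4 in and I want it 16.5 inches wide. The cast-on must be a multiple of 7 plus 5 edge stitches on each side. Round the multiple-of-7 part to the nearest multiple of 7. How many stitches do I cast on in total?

27 / 4 = 6.75 sts per inch.
16.5 × 6.75 = 111.38 sts.
Less 10 edge sts → 101.38 for the repeat.
Nearest multiple of 7: 98.
Add back 10 edge sts → 108.

Cast on 108 stitches.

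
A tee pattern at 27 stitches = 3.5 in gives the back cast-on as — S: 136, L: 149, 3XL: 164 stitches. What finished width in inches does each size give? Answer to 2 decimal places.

27/3.5 = 7.714 sts per in.
S: 136 / 7.714 = 17.630 → 17.63 in.
L: 149 / 7.714 = 19.315 → 19.31 in.
3XL: 164 / 7.714 = 21.259 → 21.26 in.

S 17.63 inches; L 19.31 inches; 3XL 21.26 inches.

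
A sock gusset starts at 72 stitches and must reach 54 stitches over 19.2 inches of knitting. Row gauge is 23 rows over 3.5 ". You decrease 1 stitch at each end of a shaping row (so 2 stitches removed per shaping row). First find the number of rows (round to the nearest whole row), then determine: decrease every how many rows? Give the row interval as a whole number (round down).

Rows = 19.2 × 6.571 = 126.2 → 126 rows.
Stitches to remove: 18 → 9 shaping rows (at 2 st each).
126 / 9 = 14.00 → every 14 rows.

Decrease every 14th row.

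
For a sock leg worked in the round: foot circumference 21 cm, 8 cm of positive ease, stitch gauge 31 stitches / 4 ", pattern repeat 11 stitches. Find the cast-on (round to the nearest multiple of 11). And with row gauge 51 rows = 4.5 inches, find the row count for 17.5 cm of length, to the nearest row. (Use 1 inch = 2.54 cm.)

Cast on 88 stitches; work 78 rows.

Finished = 21 + 8 = 29 cm.
29 cm × 1/2.54 = 11.42 inches.
31/4 = 7.75 sts per in; 11.42 × 7.75 = 88.48 sts.
Nearest multiple of 11 → 88.
17.5 cm = 6.89 inches; × 11.333 = 78.08 → 78 rows.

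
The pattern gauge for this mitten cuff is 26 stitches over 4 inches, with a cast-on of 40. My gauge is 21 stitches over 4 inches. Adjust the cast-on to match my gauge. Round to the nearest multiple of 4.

Scale factor = 21 / 26 = 0.808.
40 × 21 / 26 = 32.31 sts.
→ 32 sts.

CO 32 sts.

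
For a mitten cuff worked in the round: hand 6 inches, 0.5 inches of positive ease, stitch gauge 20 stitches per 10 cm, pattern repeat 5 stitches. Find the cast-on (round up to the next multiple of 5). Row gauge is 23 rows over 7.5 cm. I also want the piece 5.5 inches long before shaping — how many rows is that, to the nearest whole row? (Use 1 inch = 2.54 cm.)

Cast on 35 stitches; work 43 rows.

Finished = 6 + 0.5 = 6.5 inches.
6.5 inches × 2.54 = 16.51 cm.
20/10 = 2 sts per cm; 16.51 × 2 = 33.02 sts.
Next multiple of 5 → 35.
5.5 inches = 13.97 cm; × 3.067 = 42.84 → 43 rows.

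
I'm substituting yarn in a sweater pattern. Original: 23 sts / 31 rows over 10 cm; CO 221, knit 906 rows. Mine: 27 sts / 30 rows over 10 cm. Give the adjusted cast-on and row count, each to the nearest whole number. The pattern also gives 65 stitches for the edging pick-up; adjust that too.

Cast on 259 stitches; work 877 rows; edging pick-up 76 stitches.

Stitches: 221 × 27/23 = 259.43 → 259.
Rows: 906 × 30/31 = 876.77 → 877.
edging pick-up: 65 × 27/23 = 76.30 → 76.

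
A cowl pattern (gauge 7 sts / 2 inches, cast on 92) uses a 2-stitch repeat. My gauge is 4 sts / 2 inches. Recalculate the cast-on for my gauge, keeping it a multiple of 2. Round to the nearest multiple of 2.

Cast on 52 stitches.

92 × 4 / 7 = 52.57.
Nearest multiple of 2: 52.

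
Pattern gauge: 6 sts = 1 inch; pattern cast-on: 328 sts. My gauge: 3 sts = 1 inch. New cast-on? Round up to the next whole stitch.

164 stitches.

Scale factor = 3 / 6 = 0.500.
328 × 3 / 6 = 164.00 sts.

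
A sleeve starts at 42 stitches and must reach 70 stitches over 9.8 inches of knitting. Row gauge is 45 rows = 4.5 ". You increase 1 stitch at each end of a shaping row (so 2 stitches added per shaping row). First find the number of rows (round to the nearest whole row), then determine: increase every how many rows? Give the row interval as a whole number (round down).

Rows = 9.8 × 10 = 98.0 → 98 rows.
Stitches to add: 28 → 14 shaping rows (at 2 st each).
98 / 14 = 7.00 → every 7 rows.

Increase every 7th row.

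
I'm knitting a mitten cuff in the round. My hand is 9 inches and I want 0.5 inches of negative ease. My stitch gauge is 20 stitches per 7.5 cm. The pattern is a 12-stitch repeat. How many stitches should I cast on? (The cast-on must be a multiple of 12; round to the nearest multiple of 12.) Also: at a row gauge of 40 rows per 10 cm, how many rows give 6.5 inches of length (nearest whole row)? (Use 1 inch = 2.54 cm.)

Finished = 9 − 0.5 = 8.5 inches.
8.5 inches × 2.54 = 21.59 cm.
20/7.5 = 2.667 sts per cm; 21.59 × 2.667 = 57.57 sts.
Nearest multiple of 12 → 60.
6.5 inches = 16.51 cm; × 4 = 66.04 → 66 rows.

Cast on 60 stitches; work 66 rows.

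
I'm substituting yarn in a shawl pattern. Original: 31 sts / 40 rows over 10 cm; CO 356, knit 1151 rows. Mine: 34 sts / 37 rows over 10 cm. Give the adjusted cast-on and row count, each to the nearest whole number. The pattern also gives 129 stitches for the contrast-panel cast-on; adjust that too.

Cast on 390 stitches; work 1065 rows; contrast-panel cast-on 141 stitches.

Stitches: 356 × 34/31 = 390.45 → 390.
Rows: 1151 × 37/40 = 1064.67 → 1065.
contrast-panel cast-on: 129 × 34/31 = 141.48 → 141.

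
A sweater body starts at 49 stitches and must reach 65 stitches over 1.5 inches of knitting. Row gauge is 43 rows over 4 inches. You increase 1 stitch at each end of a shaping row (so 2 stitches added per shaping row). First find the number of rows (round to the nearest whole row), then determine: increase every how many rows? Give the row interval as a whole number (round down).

Rows = 1.5 × 10.75 = 16.1 → 16 rows.
Stitches to add: 16 → 8 shaping rows (at 2 st each).
16 / 8 = 2.00 → every 2 rows.

Increase every 2nd row.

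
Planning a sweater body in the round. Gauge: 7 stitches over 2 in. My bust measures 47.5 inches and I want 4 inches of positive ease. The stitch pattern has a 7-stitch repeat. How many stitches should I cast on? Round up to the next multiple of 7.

CO 182 sts.

Finished = 47.5 + 4 = 51.5 inches.
7 / 2 = 3.5 sts/in.
51.5 × 3.5 = 180.25 sts.
Next multiple of 7: 182.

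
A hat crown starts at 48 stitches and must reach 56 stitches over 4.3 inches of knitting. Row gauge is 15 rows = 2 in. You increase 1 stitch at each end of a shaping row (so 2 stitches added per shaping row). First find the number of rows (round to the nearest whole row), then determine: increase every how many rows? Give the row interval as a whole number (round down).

Rows = 4.3 × 7.5 = 32.2 → 32 rows.
Stitches to add: 8 → 4 shaping rows (at 2 st each).
32 / 4 = 8.00 → every 8 rows.

Increase every 8th row.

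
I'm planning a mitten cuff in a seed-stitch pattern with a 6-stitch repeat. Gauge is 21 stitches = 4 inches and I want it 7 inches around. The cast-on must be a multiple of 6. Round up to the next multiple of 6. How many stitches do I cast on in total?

21 / 4 = 5.25 sts per inch.
7 × 5.25 = 36.75 sts.
Next multiple of 6: 42.

Cast on 42 stitches.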